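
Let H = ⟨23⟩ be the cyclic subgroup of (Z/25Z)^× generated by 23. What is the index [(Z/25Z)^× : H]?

1

The order of 23 must divide φ(25) = φ(5^2) = 5·(5−1) = 20 = 2^2 · 5.
Divisors of 20: 1, 2, 4, 5, 10, 20.
Evaluate successive powers at the divisors of 20:
23^1 ≡ 23 (mod 25)
23^2 ≡ 4 (mod 25)
23^4 ≡ 16 (mod 25)
23^5 ≡ 18 (mod 25)
23^10 ≡ 24 (mod 25)
23^20 ≡ 1 (mod 25) ✓
So ord_25(23) = 20, hence |⟨23⟩| = 20.
Index = |(Z/25Z)^×| / |⟨23⟩| = 20 / 20 = 1.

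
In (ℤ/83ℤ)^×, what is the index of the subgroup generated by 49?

2

Since 49 ∈ (Z/83Z)^×, its order divides φ(83) = 83 − 1 = 82 = 2 · 41.
Divisors of 82: 1, 2, 41, 82.
Evaluate successive powers at the divisors of 82:
49^1 ≡ 49 (mod 83)
49^2 ≡ 77 (mod 83)
49^41 ≡ 1 (mod 83) ✓
Thus |⟨49⟩| = ord(49) = 41.
[(Z/83Z)^× : ⟨49⟩] = 82/41 = 2.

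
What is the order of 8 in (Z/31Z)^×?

The order of 8 must divide φ(31) = 31 − 1 = 30 = 2 · 3 · 5.
Divisors of 30: 1, 2, 3, 5, 6, 10, 15, 30.
Compute 8^d (mod 31) for the divisors d until we hit 1:
8^1 ≡ 8 (mod 31)
8^2 ≡ 2 (mod 31)
8^3 ≡ 16 (mod 31)
8^5 ≡ 1 (mod 31) ✓
So ord_31(8) = 5.

5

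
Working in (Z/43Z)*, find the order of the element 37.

Since 37 ∈ (Z/43Z)^×, its order divides φ(43) = 43 − 1 = 42 = 2 · 3 · 7.
Divisors of 42: 1, 2, 3, 6, 7, 14, 21, 42.
Evaluate successive powers at the divisors of 42:
37^1 ≡ 37 (mod 43)
37^2 ≡ 36 (mod 43)
37^3 ≡ 42 (mod 43)
37^6 ≡ 1 (mod 43) ✓
Therefore the multiplicative order of 37 modulo 43 is 6.

6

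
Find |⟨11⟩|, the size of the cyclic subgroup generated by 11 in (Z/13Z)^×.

12

By Lagrange's theorem, ord_13(11) divides φ(13) = 13 − 1 = 12 = 2^2 · 3.
Divisors of 12: 1, 2, 3, 4, 6, 12.
Check 11^d mod 13 for each divisor in increasing order:
11^1 ≡ 11 (mod 13)
11^2 ≡ 4 (mod 13)
11^3 ≡ 5 (mod 13)
11^4 ≡ 3 (mod 13)
11^6 ≡ 12 (mod 13)
11^12 ≡ 1 (mod 13) ✓
The smallest such exponent is 12, so the order of 11 is 12.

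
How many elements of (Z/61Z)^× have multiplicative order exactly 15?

φ(61) = 61 − 1 = 60 = 2^2 · 3 · 5.
In a cyclic group of order 60, there are φ(d) elements of order d for each divisor d of 60, and zero for non-divisors.
15 = 3 · 5 divides 60, and φ(15) = 8.

8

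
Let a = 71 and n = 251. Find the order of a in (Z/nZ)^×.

250

Since 71 ∈ (Z/251Z)^×, its order divides φ(251) = 251 − 1 = 250 = 2 · 5^3.
Divisors of 250: 1, 2, 5, 10, 25, 50, 125, 250.
Compute 71^d (mod 251) for the divisors d until we hit 1:
71^1 ≡ 71
71^2 ≡ 21
71^5 ≡ 187
71^10 ≡ 80
71^25 ≡ 32
71^50 ≡ 20
71^125 ≡ 250
71^250 ≡ 1
So ord_251(71) = 250.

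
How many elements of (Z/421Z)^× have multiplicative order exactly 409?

φ(421) = 421 − 1 = 420 = 2^2 · 3 · 5 · 7.
(Z/421Z)^× is cyclic (|G| = 420); a cyclic group of order m has exactly φ(d) elements of each order d | m, and none otherwise.
409 does not divide 420, so no element of (Z/421Z)^× has order 409.

0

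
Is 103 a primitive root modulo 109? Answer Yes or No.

Yes

φ(109) = 109 − 1 = 108 = 2^2 · 3^3.
It suffices to check that the order of 103 is not a proper divisor of 108: compute 103^(108/q) for q ∈ {2, 3}.
103^54 ≡ 108 (mod 109)  [q = 2: ≢ 1 ✓]
103^36 ≡ 63 (mod 109)  [q = 3: ≢ 1 ✓]
None equal 1, so ord_109(103) = 108: 103 is a primitive root.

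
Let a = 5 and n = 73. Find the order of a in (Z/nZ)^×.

ord(5) | φ(73) = 73 − 1 = 72 = 2^3 · 3^2.
Divisors of 72: 1, 2, 3, 4, 6, 8, 9, 12, 18, 24, 36, 72.
Check 5^d mod 73 for each divisor in increasing order:
5^1 ≡ 5 (mod 73)
5^2 ≡ 25 (mod 73)
5^3 ≡ 52 (mod 73)
5^4 ≡ 41 (mod 73)
5^6 ≡ 3 (mod 73)
5^8 ≡ 2 (mod 73)
5^9 ≡ 10 (mod 73)
5^12 ≡ 9 (mod 73)
5^18 ≡ 27 (mod 73)
5^24 ≡ 8 (mod 73)
5^36 ≡ 72 (mod 73)
5^72 ≡ 1 (mod 73) ✓
The smallest such exponent is 72, so the order of 5 is 72.

72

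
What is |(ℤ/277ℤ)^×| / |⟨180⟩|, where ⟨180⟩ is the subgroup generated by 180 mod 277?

1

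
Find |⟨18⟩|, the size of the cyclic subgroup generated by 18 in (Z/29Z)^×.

ord(18) | φ(29) = 29 − 1 = 28 = 2^2 · 7.
Divisors of 28: 1, 2, 4, 7, 14, 28.
Check 18^d mod 29 for each divisor in increasing order:
18^1 ≡ 18 (mod 29)
18^2 ≡ 5 (mod 29)
18^4 ≡ 25 (mod 29)
18^7 ≡ 17 (mod 29)
18^14 ≡ 28 (mod 29)
18^28 ≡ 1 (mod 29) ✓
So ord_29(18) = 28.

28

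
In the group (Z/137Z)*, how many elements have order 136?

64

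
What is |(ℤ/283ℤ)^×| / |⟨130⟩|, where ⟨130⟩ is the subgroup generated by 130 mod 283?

2

The order of 130 must divide φ(283) = 283 − 1 = 282 = 2 · 3 · 47.
Divisors of 282: 1, 2, 3, 6, 47, 94, 141, 282.
Test each divisor d:
130^1 ≡ 130 (mod 283)
130^2 ≡ 203 (mod 283)
130^3 ≡ 71 (mod 283)
130^6 ≡ 230 (mod 283)
130^47 ≡ 44 (mod 283)
130^94 ≡ 238 (mod 283)
130^141 ≡ 1 (mod 283) ✓
So ord_283(130) = 141, hence |⟨130⟩| = 141.
The index is φ(283) / ord(130) = 282 / 141 = 2.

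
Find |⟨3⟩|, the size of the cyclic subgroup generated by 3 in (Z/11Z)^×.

5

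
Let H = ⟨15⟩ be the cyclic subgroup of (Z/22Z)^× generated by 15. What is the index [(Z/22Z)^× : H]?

The order of 15 must divide φ(22) = φ(2)·φ(11) = 1·10 = 10 = 2 · 5.
Divisors of 10: 1, 2, 5, 10.
Test each divisor d:
15^1 ≡ 15 (mod 22)
15^2 ≡ 5 (mod 22)
15^5 ≡ 1 (mod 22) ✓
The order of 15 is 5, so the subgroup it generates has 5 elements.
The index is φ(22) / ord(15) = 10 / 5 = 2.

2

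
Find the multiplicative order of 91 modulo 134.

By Lagrange's theorem, ord_134(91) divides φ(134) = φ(2)·φ(67) = 1·66 = 66 = 2 · 3 · 11.
Divisors of 66: 1, 2, 3, 6, 11, 22, 33, 66.
Compute 91^d (mod 134) for the divisors d until we hit 1:
91^1 ≡ 91 (mod 134)
91^2 ≡ 107 (mod 134)
91^3 ≡ 89 (mod 134)
91^6 ≡ 15 (mod 134)
91^11 ≡ 1 (mod 134) ✓
The smallest such exponent is 11, so the order of 91 is 11.

11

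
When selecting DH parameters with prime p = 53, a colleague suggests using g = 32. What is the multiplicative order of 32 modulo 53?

52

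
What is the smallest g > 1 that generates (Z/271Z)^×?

6

φ(271) = 271 − 1 = 270 = 2 · 3^3 · 5.
Test candidates g = 2, 3, … against the prime factors q ∈ {2, 3, 5} of φ(271): g is a generator iff g^(270/q) ≢ 1 for every such q.
g = 2: 2^135 ≡ 1 — hits 1, so not a primitive root.
g = 3: 3^135 ≡ 270; 3^90 ≡ 1 — hits 1, so not a primitive root.
g = 4: 4^135 ≡ 1 — hits 1, so not a primitive root.
g = 5: 5^135 ≡ 1 — hits 1, so not a primitive root.
g = 6: 6^135 ≡ 270; 6^90 ≡ 242; 6^54 ≡ 10 — none is 1, so 6 is a primitive root.
Hence the least primitive root of 271 is 6.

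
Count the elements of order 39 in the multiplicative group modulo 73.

φ(73) = 73 − 1 = 72 = 2^3 · 3^2.
In a cyclic group of order 72, there are φ(d) elements of order d for each divisor d of 72, and zero for non-divisors.
Since 39 ∤ 72, the count is 0.

0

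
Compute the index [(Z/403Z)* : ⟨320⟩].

6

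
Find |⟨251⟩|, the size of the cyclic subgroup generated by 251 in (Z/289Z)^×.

4

By Lagrange's theorem, ord_289(251) divides φ(289) = φ(17^2) = 17·(17−1) = 272 = 2^4 · 17.
Divisors of 272: 1, 2, 4, 8, 16, 17, 34, 68, 136, 272.
Test each divisor d:
251^1 ≡ 251 (mod 289)
251^2 ≡ 288 (mod 289)
251^4 ≡ 1 (mod 289) ✓
So ord_289(251) = 4.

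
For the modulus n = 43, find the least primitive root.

φ(43) = 43 − 1 = 42 = 2 · 3 · 7.
g is a primitive root iff g^(42/q) ≢ 1 (mod 43) for each prime q ∈ {2, 3, 7}.
g = 2: 2^21 ≡ 42; 2^14 ≡ 1 — hits 1, so not a primitive root.
g = 3: 3^21 ≡ 42; 3^14 ≡ 36; 3^6 ≡ 41 — none is 1, so 3 is a primitive root.
The smallest primitive root modulo 43 is 3.

3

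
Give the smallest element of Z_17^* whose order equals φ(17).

φ(17) = 17 − 1 = 16 = 2^4.
g is a primitive root iff g^(16/q) ≢ 1 (mod 17) for each prime q ∈ {2}.
g = 2: 2^8 ≡ 1 — hits 1, so not a primitive root.
g = 3: 3^8 ≡ 16 — none is 1, so 3 is a primitive root.
So 3 is the smallest generator of (Z/17Z)^×.

3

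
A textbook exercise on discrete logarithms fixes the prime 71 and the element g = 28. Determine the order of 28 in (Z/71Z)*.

70

The order of 28 must divide φ(71) = 71 − 1 = 70 = 2 · 5 · 7.
Divisors of 70: 1, 2, 5, 7, 10, 14, 35, 70.
Check 28^d mod 71 for each divisor in increasing order:
28^1 ≡ 28
28^2 ≡ 3
28^5 ≡ 39
28^7 ≡ 46
28^10 ≡ 30
28^14 ≡ 57
28^35 ≡ 70
28^70 ≡ 1
Therefore the multiplicative order of 28 modulo 71 is 70.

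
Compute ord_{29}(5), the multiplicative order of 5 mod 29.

14

Since 5 ∈ (Z/29Z)^×, its order divides φ(29) = 29 − 1 = 28 = 2^2 · 7.
Divisors of 28: 1, 2, 4, 7, 14, 28.
Check 5^d mod 29 for each divisor in increasing order:
5^1 ≡ 5 (mod 29)
5^2 ≡ 25 (mod 29)
5^4 ≡ 16 (mod 29)
5^7 ≡ 28 (mod 29)
5^14 ≡ 1 (mod 29) ✓
The smallest such exponent is 14, so the order of 5 is 14.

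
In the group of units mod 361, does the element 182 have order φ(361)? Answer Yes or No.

No

φ(361) = φ(19^2) = 19·(19−1) = 342 = 2 · 3^2 · 19.
It suffices to check that the order of 182 is not a proper divisor of 342: compute 182^(342/q) for q ∈ {2, 3, 19}.
182^171 ≡ 1 (mod 361)  [q = 2: ≡ 1 ✗]
182^114 ≡ 1 (mod 361)  [q = 3: ≡ 1 ✗]
182^18 ≡ 286 (mod 361)  [q = 19: ≢ 1 ✓]
182^171 ≡ 1 shows ord(182) | 171, strictly less than φ(361); not a primitive root.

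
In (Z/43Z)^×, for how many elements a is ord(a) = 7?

6

φ(43) = 43 − 1 = 42 = 2 · 3 · 7.
In a cyclic group of order 42, there are φ(d) elements of order d for each divisor d of 42, and zero for non-divisors.
7 | 42, and φ(7) = 7 − 1 = 6.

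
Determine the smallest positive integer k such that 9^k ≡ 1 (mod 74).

ord(9) | φ(74) = φ(2)·φ(37) = 1·36 = 36 = 2^2 · 3^2.
Divisors of 36: 1, 2, 3, 4, 6, 9, 12, 18, 36.
Evaluate successive powers at the divisors of 36:
9^1 ≡ 9
9^2 ≡ 7
9^3 ≡ 63
9^4 ≡ 49
9^6 ≡ 47
9^9 ≡ 1
Hence ord(9) = 9.

9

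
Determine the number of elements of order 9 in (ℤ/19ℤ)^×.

6

φ(19) = 19 − 1 = 18 = 2 · 3^2.
(Z/19Z)^× is cyclic (|G| = 18); a cyclic group of order m has exactly φ(d) elements of each order d | m, and none otherwise.
9 = 3^2 divides 18, and φ(9) = 6.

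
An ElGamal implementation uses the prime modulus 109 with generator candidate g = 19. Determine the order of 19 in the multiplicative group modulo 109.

The order of 19 must divide φ(109) = 109 − 1 = 108 = 2^2 · 3^3.
Divisors of 108: 1, 2, 3, 4, 6, 9, 12, 18, 27, 36, 54, 108.
Test each divisor d:
19^1 ≡ 19
19^2 ≡ 34
19^3 ≡ 101
19^4 ≡ 66
19^6 ≡ 64
19^9 ≡ 33
19^12 ≡ 63
19^18 ≡ 108
19^27 ≡ 76
19^36 ≡ 1
So ord_109(19) = 36.

36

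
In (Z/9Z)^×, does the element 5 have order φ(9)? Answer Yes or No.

φ(9) = φ(3^2) = 3·(3−1) = 6 = 2 · 3.
Test 5^(6/q) mod 9 for each prime factor q of 6:
5^3 ≡ 8 (mod 9)  [q = 2: ≢ 1 ✓]
5^2 ≡ 7 (mod 9)  [q = 3: ≢ 1 ✓]
None equal 1, so ord_9(5) = 6: 5 is a primitive root.

Yes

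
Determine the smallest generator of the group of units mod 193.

5

φ(193) = 193 − 1 = 192 = 2^6 · 3.
g is a primitive root iff g^(192/q) ≢ 1 (mod 193) for each prime q ∈ {2, 3}.
g = 2: 2^96 ≡ 1 — hits 1, so not a primitive root.
g = 3: 3^96 ≡ 1 — hits 1, so not a primitive root.
g = 4: 4^96 ≡ 1 — hits 1, so not a primitive root.
g = 5: 5^96 ≡ 192; 5^64 ≡ 84 — none is 1, so 5 is a primitive root.
Hence the least primitive root of 193 is 5.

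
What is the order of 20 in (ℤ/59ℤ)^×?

Since 20 ∈ (Z/59Z)^×, its order divides φ(59) = 59 − 1 = 58 = 2 · 29.
Divisors of 58: 1, 2, 29, 58.
Check 20^d mod 59 for each divisor in increasing order:
20^1 ≡ 20 (mod 59)
20^2 ≡ 46 (mod 59)
20^29 ≡ 1 (mod 59) ✓
Hence ord(20) = 29.

29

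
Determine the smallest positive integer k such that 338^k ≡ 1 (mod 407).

180

By Lagrange's theorem, ord_407(338) divides φ(407) = φ(11·37) = (11−1)·(37−1) = 10·36 = 360 = 2^3 · 3^2 · 5.
Divisors of 360: 1, 2, 3, 4, 5, 6, 8, 9, 10, 12, 15, 18, 20, 24, 30, 36, 40, 45, 60, 72, 90, 120, 180, 360.
Check 338^d mod 407 for each divisor in increasing order:
338^1 ≡ 338 (mod 407)
338^2 ≡ 284 (mod 407)
338^3 ≡ 347 (mod 407)
338^4 ≡ 70 (mod 407)
338^5 ≡ 54 (mod 407)
338^6 ≡ 344 (mod 407)
338^8 ≡ 16 (mod 407)
338^9 ≡ 117 (mod 407)
338^10 ≡ 67 (mod 407)
338^12 ≡ 306 (mod 407)
338^15 ≡ 362 (mod 407)
338^18 ≡ 258 (mod 407)
338^20 ≡ 12 (mod 407)
338^24 ≡ 26 (mod 407)
338^30 ≡ 397 (mod 407)
338^36 ≡ 223 (mod 407)
338^40 ≡ 144 (mod 407)
338^45 ≡ 43 (mod 407)
338^60 ≡ 100 (mod 407)
338^72 ≡ 75 (mod 407)
338^90 ≡ 221 (mod 407)
338^120 ≡ 232 (mod 407)
338^180 ≡ 1 (mod 407) ✓
The smallest such exponent is 180, so the order of 338 is 180.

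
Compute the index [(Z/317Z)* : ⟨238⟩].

Since 238 ∈ (Z/317Z)^×, its order divides φ(317) = 317 − 1 = 316 = 2^2 · 79.
Divisors of 316: 1, 2, 4, 79, 158, 316.
Check 238^d mod 317 for each divisor in increasing order:
238^1 ≡ 238 (mod 317)
238^2 ≡ 218 (mod 317)
238^4 ≡ 291 (mod 317)
238^79 ≡ 316 (mod 317)
238^158 ≡ 1 (mod 317) ✓
The order of 238 is 158, so the subgroup it generates has 158 elements.
The index is φ(317) / ord(238) = 316 / 158 = 2.

2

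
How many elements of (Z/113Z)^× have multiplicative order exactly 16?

φ(113) = 113 − 1 = 112 = 2^4 · 7.
In a cyclic group of order 112, there are φ(d) elements of order d for each divisor d of 112, and zero for non-divisors.
16 = 2^4 divides 112, and φ(16) = 8.

8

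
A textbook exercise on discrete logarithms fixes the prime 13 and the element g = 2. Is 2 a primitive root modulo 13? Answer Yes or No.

Yes

φ(13) = 13 − 1 = 12 = 2^2 · 3.
Test 2^(12/q) mod 13 for each prime factor q of 12:
2^6 ≡ 12 (mod 13)  [q = 2: ≢ 1 ✓]
2^4 ≡ 3 (mod 13)  [q = 3: ≢ 1 ✓]
All checks pass, so 2 has order 12 and is a primitive root modulo 13.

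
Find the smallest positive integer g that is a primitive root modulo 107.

2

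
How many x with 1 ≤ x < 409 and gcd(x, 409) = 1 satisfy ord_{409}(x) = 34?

φ(409) = 409 − 1 = 408 = 2^3 · 3 · 17.
Since (Z/409Z)^× is cyclic of order 408, the number of elements of order d is φ(d) when d | 408 and 0 otherwise.
34 = 2 · 17 divides 408, and φ(34) = 16.

16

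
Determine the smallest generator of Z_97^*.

5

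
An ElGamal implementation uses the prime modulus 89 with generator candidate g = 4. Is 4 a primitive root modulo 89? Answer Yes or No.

No

φ(89) = 89 − 1 = 88 = 2^3 · 11.
An element g generates (Z/89Z)^× iff g^(88/q) ≢ 1 (mod 89) for each prime q ∈ {2, 11}.
4^44 ≡ 1 (mod 89)  [q = 2: ≡ 1 ✗]
4^8 ≡ 32 (mod 89)  [q = 11: ≢ 1 ✓]
Since 4^44 ≡ 1, the order of 4 divides 44 < 88, so 4 is not a primitive root.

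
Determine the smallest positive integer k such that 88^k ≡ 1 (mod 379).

By Lagrange's theorem, ord_379(88) divides φ(379) = 379 − 1 = 378 = 2 · 3^3 · 7.
Divisors of 378: 1, 2, 3, 6, 7, 9, 14, 18, 21, 27, 42, 54, 63, 126, 189, 378.
Test each divisor d:
88^1 ≡ 88 (mod 379)
88^2 ≡ 164 (mod 379)
88^3 ≡ 30 (mod 379)
88^6 ≡ 142 (mod 379)
88^7 ≡ 368 (mod 379)
88^9 ≡ 91 (mod 379)
88^14 ≡ 121 (mod 379)
88^18 ≡ 322 (mod 379)
88^21 ≡ 185 (mod 379)
88^27 ≡ 119 (mod 379)
88^42 ≡ 115 (mod 379)
88^54 ≡ 138 (mod 379)
88^63 ≡ 51 (mod 379)
88^126 ≡ 327 (mod 379)
88^189 ≡ 1 (mod 379) ✓
So ord_379(88) = 189.

189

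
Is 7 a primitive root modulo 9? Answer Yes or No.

φ(9) = φ(3^2) = 3·(3−1) = 6 = 2 · 3.
An element g generates (Z/9Z)^× iff g^(6/q) ≢ 1 (mod 9) for each prime q ∈ {2, 3}.
7^3 ≡ 1 (mod 9)  [q = 2: ≡ 1 ✗]
7^2 ≡ 4 (mod 9)  [q = 3: ≢ 1 ✓]
The check at q = 2 fails, so 7 generates a proper subgroup.

No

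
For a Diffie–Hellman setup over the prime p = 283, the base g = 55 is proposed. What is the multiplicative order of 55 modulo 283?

By Lagrange's theorem, ord_283(55) divides φ(283) = 283 − 1 = 282 = 2 · 3 · 47.
Divisors of 282: 1, 2, 3, 6, 47, 94, 141, 282.
Evaluate successive powers at the divisors of 282:
55^1 ≡ 55 (mod 283)
55^2 ≡ 195 (mod 283)
55^3 ≡ 254 (mod 283)
55^6 ≡ 275 (mod 283)
55^47 ≡ 239 (mod 283)
55^94 ≡ 238 (mod 283)
55^141 ≡ 282 (mod 283)
55^282 ≡ 1 (mod 283) ✓
The smallest such exponent is 282, so the order of 55 is 282.

282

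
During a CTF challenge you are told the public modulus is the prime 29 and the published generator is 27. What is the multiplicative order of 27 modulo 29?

28

Since 27 ∈ (Z/29Z)^×, its order divides φ(29) = 29 − 1 = 28 = 2^2 · 7.
Divisors of 28: 1, 2, 4, 7, 14, 28.
Test each divisor d:
27^1 ≡ 27 (mod 29)
27^2 ≡ 4 (mod 29)
27^4 ≡ 16 (mod 29)
27^7 ≡ 17 (mod 29)
27^14 ≡ 28 (mod 29)
27^28 ≡ 1 (mod 29) ✓
Therefore the multiplicative order of 27 modulo 29 is 28.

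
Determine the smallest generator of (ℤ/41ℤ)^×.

6

φ(41) = 41 − 1 = 40 = 2^3 · 5.
Test candidates g = 2, 3, … against the prime factors q ∈ {2, 5} of φ(41): g is a generator iff g^(40/q) ≢ 1 for every such q.
g = 2: 2^20 ≡ 1 — hits 1, so not a primitive root.
g = 3: 3^20 ≡ 40; 3^8 ≡ 1 — hits 1, so not a primitive root.
g = 4: 4^20 ≡ 1 — hits 1, so not a primitive root.
g = 5: 5^20 ≡ 1 — hits 1, so not a primitive root.
g = 6: 6^20 ≡ 40; 6^8 ≡ 10 — none is 1, so 6 is a primitive root.
The smallest primitive root modulo 41 is 6.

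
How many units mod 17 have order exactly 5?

φ(17) = 17 − 1 = 16 = 2^4.
In a cyclic group of order 16, there are φ(d) elements of order d for each divisor d of 16, and zero for non-divisors.
Here 16 is not a multiple of 5, so there are no elements of order 5.

0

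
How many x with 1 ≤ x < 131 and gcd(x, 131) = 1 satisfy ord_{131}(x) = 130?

48

φ(131) = 131 − 1 = 130 = 2 · 5 · 13.
(Z/131Z)^× is cyclic (|G| = 130); a cyclic group of order m has exactly φ(d) elements of each order d | m, and none otherwise.
130 = 2 · 5 · 13 divides 130, and φ(130) = 48.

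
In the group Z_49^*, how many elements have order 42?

12

φ(49) = φ(7^2) = 7·(7−1) = 42 = 2 · 3 · 7.
(Z/49Z)^× is cyclic (|G| = 42); a cyclic group of order m has exactly φ(d) elements of each order d | m, and none otherwise.
42 = 2 · 3 · 7 divides 42, and φ(42) = 12.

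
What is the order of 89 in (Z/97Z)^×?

16

Since 89 ∈ (Z/97Z)^×, its order divides φ(97) = 97 − 1 = 96 = 2^5 · 3.
Divisors of 96: 1, 2, 3, 4, 6, 8, 12, 16, 24, 32, 48, 96.
Check 89^d mod 97 for each divisor in increasing order:
89^1 ≡ 89
89^2 ≡ 64
89^3 ≡ 70
89^4 ≡ 22
89^6 ≡ 50
89^8 ≡ 96
89^12 ≡ 75
89^16 ≡ 1
Hence ord(89) = 16.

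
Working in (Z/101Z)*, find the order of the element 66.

100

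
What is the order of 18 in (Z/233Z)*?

ord(18) | φ(233) = 233 − 1 = 232 = 2^3 · 29.
Divisors of 232: 1, 2, 4, 8, 29, 58, 116, 232.
Evaluate successive powers at the divisors of 232:
18^1 ≡ 18
18^2 ≡ 91
18^4 ≡ 126
18^8 ≡ 32
18^29 ≡ 144
18^58 ≡ 232
18^116 ≡ 1
Hence ord(18) = 116.

116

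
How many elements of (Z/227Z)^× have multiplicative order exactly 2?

1

φ(227) = 227 − 1 = 226 = 2 · 113.
Since (Z/227Z)^× is cyclic of order 226, the number of elements of order d is φ(d) when d | 226 and 0 otherwise.
2 | 226, and φ(2) = 2 − 1 = 1.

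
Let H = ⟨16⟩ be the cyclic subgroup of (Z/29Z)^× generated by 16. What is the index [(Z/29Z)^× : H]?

4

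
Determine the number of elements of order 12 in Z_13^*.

φ(13) = 13 − 1 = 12 = 2^2 · 3.
Since (Z/13Z)^× is cyclic of order 12, the number of elements of order d is φ(d) when d | 12 and 0 otherwise.
12 = 2^2 · 3 divides 12, and φ(12) = 4.

4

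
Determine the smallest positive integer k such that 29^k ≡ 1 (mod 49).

7

Since 29 ∈ (Z/49Z)^×, its order divides φ(49) = φ(7^2) = 7·(7−1) = 42 = 2 · 3 · 7.
Divisors of 42: 1, 2, 3, 6, 7, 14, 21, 42.
Check 29^d mod 49 for each divisor in increasing order:
29^1 ≡ 29 (mod 49)
29^2 ≡ 8 (mod 49)
29^3 ≡ 36 (mod 49)
29^6 ≡ 22 (mod 49)
29^7 ≡ 1 (mod 49) ✓
Hence ord(29) = 7.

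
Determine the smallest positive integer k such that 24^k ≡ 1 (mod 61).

20

By Lagrange's theorem, ord_61(24) divides φ(61) = 61 − 1 = 60 = 2^2 · 3 · 5.
Divisors of 60: 1, 2, 3, 4, 5, 6, 10, 12, 15, 20, 30, 60.
Test each divisor d:
24^1 ≡ 24 (mod 61)
24^2 ≡ 27 (mod 61)
24^3 ≡ 38 (mod 61)
24^4 ≡ 58 (mod 61)
24^5 ≡ 50 (mod 61)
24^6 ≡ 41 (mod 61)
24^10 ≡ 60 (mod 61)
24^12 ≡ 34 (mod 61)
24^15 ≡ 11 (mod 61)
24^20 ≡ 1 (mod 61) ✓
So ord_61(24) = 20.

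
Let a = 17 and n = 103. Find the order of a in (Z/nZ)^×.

51

The order of 17 must divide φ(103) = 103 − 1 = 102 = 2 · 3 · 17.
Divisors of 102: 1, 2, 3, 6, 17, 34, 51, 102.
Evaluate successive powers at the divisors of 102:
17^1 ≡ 17
17^2 ≡ 83
17^3 ≡ 72
17^6 ≡ 34
17^17 ≡ 46
17^34 ≡ 56
17^51 ≡ 1
Therefore the multiplicative order of 17 modulo 103 is 51.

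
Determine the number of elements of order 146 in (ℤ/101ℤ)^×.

φ(101) = 101 − 1 = 100 = 2^2 · 5^2.
Since (Z/101Z)^× is cyclic of order 100, the number of elements of order d is φ(d) when d | 100 and 0 otherwise.
Since 146 ∤ 100, the count is 0.

0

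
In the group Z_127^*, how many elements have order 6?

2

φ(127) = 127 − 1 = 126 = 2 · 3^2 · 7.
In a cyclic group of order 126, there are φ(d) elements of order d for each divisor d of 126, and zero for non-divisors.
6 = 2 · 3 divides 126, and φ(6) = 2.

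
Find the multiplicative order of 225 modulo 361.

ord(225) | φ(361) = φ(19^2) = 19·(19−1) = 342 = 2 · 3^2 · 19.
Divisors of 342: 1, 2, 3, 6, 9, 18, 19, 38, 57, 114, 171, 342.
Compute 225^d (mod 361) for the divisors d until we hit 1:
225^1 ≡ 225
225^2 ≡ 85
225^3 ≡ 353
225^6 ≡ 64
225^9 ≡ 210
225^18 ≡ 58
225^19 ≡ 54
225^38 ≡ 28
225^57 ≡ 68
225^114 ≡ 292
225^171 ≡ 1
The smallest such exponent is 171, so the order of 225 is 171.

171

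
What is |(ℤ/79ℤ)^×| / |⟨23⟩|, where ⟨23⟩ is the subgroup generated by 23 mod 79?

By Lagrange's theorem, ord_79(23) divides φ(79) = 79 − 1 = 78 = 2 · 3 · 13.
Divisors of 78: 1, 2, 3, 6, 13, 26, 39, 78.
Compute 23^d (mod 79) for the divisors d until we hit 1:
23^1 ≡ 23 (mod 79)
23^2 ≡ 55 (mod 79)
23^3 ≡ 1 (mod 79) ✓
So ord_79(23) = 3, hence |⟨23⟩| = 3.
Index = |(Z/79Z)^×| / |⟨23⟩| = 78 / 3 = 26.

26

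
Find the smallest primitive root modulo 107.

φ(107) = 107 − 1 = 106 = 2 · 53.
Test candidates g = 2, 3, … against the prime factors q ∈ {2, 53} of φ(107): g is a generator iff g^(106/q) ≢ 1 for every such q.
g = 2: 2^53 ≡ 106; 2^2 ≡ 4 — none is 1, so 2 is a primitive root.
Hence the least primitive root of 107 is 2.

2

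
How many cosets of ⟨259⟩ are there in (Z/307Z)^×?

6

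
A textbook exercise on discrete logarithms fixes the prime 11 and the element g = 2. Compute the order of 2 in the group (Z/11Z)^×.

10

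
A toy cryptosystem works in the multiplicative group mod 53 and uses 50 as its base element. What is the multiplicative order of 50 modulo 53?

ord(50) | φ(53) = 53 − 1 = 52 = 2^2 · 13.
Divisors of 52: 1, 2, 4, 13, 26, 52.
Test each divisor d:
50^1 ≡ 50 (mod 53)
50^2 ≡ 9 (mod 53)
50^4 ≡ 28 (mod 53)
50^13 ≡ 23 (mod 53)
50^26 ≡ 52 (mod 53)
50^52 ≡ 1 (mod 53) ✓
Hence ord(50) = 52.

52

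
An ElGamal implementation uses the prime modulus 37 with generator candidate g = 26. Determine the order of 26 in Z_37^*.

3

The order of 26 must divide φ(37) = 37 − 1 = 36 = 2^2 · 3^2.
Divisors of 36: 1, 2, 3, 4, 6, 9, 12, 18, 36.
Check 26^d mod 37 for each divisor in increasing order:
26^1 ≡ 26 (mod 37)
26^2 ≡ 10 (mod 37)
26^3 ≡ 1 (mod 37) ✓
Hence ord(26) = 3.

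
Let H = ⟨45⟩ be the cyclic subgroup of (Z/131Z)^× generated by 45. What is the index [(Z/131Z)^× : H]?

10

The order of 45 must divide φ(131) = 131 − 1 = 130 = 2 · 5 · 13.
Divisors of 130: 1, 2, 5, 10, 13, 26, 65, 130.
Compute 45^d (mod 131) for the divisors d until we hit 1:
45^1 ≡ 45 (mod 131)
45^2 ≡ 60 (mod 131)
45^5 ≡ 84 (mod 131)
45^10 ≡ 113 (mod 131)
45^13 ≡ 1 (mod 131) ✓
Thus |⟨45⟩| = ord(45) = 13.
Index = |(Z/131Z)^×| / |⟨45⟩| = 130 / 13 = 10.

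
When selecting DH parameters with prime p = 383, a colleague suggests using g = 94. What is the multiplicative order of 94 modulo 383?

382

Since 94 ∈ (Z/383Z)^×, its order divides φ(383) = 383 − 1 = 382 = 2 · 191.
Divisors of 382: 1, 2, 191, 382.
Check 94^d mod 383 for each divisor in increasing order:
94^1 ≡ 94
94^2 ≡ 27
94^191 ≡ 382
94^382 ≡ 1
Therefore the multiplicative order of 94 modulo 383 is 382.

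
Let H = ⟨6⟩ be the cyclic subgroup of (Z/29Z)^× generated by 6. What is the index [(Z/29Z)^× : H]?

2

The order of 6 must divide φ(29) = 29 − 1 = 28 = 2^2 · 7.
Divisors of 28: 1, 2, 4, 7, 14, 28.
Compute 6^d (mod 29) for the divisors d until we hit 1:
6^1 ≡ 6 (mod 29)
6^2 ≡ 7 (mod 29)
6^4 ≡ 20 (mod 29)
6^7 ≡ 28 (mod 29)
6^14 ≡ 1 (mod 29) ✓
Thus |⟨6⟩| = ord(6) = 14.
[(Z/29Z)^× : ⟨6⟩] = 28/14 = 2.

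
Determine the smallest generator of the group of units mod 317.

φ(317) = 317 − 1 = 316 = 2^2 · 79.
Test candidates g = 2, 3, … against the prime factors q ∈ {2, 79} of φ(317): g is a generator iff g^(316/q) ≢ 1 for every such q.
g = 2: 2^158 ≡ 316; 2^4 ≡ 16 — none is 1, so 2 is a primitive root.
So 2 is the smallest generator of (Z/317Z)^×.

2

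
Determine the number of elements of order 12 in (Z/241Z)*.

4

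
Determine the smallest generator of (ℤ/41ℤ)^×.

φ(41) = 41 − 1 = 40 = 2^3 · 5.
g is a primitive root iff g^(40/q) ≢ 1 (mod 41) for each prime q ∈ {2, 5}.
g = 2: 2^20 ≡ 1 — hits 1, so not a primitive root.
g = 3: 3^20 ≡ 40; 3^8 ≡ 1 — hits 1, so not a primitive root.
g = 4: 4^20 ≡ 1 — hits 1, so not a primitive root.
g = 5: 5^20 ≡ 1 — hits 1, so not a primitive root.
g = 6: 6^20 ≡ 40; 6^8 ≡ 10 — none is 1, so 6 is a primitive root.
So 6 is the smallest generator of (Z/41Z)^×.

6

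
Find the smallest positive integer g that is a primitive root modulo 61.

φ(61) = 61 − 1 = 60 = 2^2 · 3 · 5.
Test candidates g = 2, 3, … against the prime factors q ∈ {2, 3, 5} of φ(61): g is a generator iff g^(60/q) ≢ 1 for every such q.
g = 2: 2^30 ≡ 60; 2^20 ≡ 47; 2^12 ≡ 9 — none is 1, so 2 is a primitive root.
The smallest primitive root modulo 61 is 2.

2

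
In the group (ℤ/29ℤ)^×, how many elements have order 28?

12

φ(29) = 29 − 1 = 28 = 2^2 · 7.
Since (Z/29Z)^× is cyclic of order 28, the number of elements of order d is φ(d) when d | 28 and 0 otherwise.
28 = 2^2 · 7 divides 28, and φ(28) = 12.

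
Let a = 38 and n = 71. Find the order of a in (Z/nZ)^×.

The order of 38 must divide φ(71) = 71 − 1 = 70 = 2 · 5 · 7.
Divisors of 70: 1, 2, 5, 7, 10, 14, 35, 70.
Evaluate successive powers at the divisors of 70:
38^1 ≡ 38 (mod 71)
38^2 ≡ 24 (mod 71)
38^5 ≡ 20 (mod 71)
38^7 ≡ 54 (mod 71)
38^10 ≡ 45 (mod 71)
38^14 ≡ 5 (mod 71)
38^35 ≡ 1 (mod 71) ✓
Hence ord(38) = 35.

35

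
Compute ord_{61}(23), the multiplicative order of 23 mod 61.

The order of 23 must divide φ(61) = 61 − 1 = 60 = 2^2 · 3 · 5.
Divisors of 60: 1, 2, 3, 4, 5, 6, 10, 12, 15, 20, 30, 60.
Evaluate successive powers at the divisors of 60:
23^1 ≡ 23
23^2 ≡ 41
23^3 ≡ 28
23^4 ≡ 34
23^5 ≡ 50
23^6 ≡ 52
23^10 ≡ 60
23^12 ≡ 20
23^15 ≡ 11
23^20 ≡ 1
So ord_61(23) = 20.

20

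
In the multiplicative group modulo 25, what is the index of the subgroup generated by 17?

1

The order of 17 must divide φ(25) = φ(5^2) = 5·(5−1) = 20 = 2^2 · 5.
Divisors of 20: 1, 2, 4, 5, 10, 20.
Evaluate successive powers at the divisors of 20:
17^1 ≡ 17
17^2 ≡ 14
17^4 ≡ 21
17^5 ≡ 7
17^10 ≡ 24
17^20 ≡ 1
The order of 17 is 20, so the subgroup it generates has 20 elements.
[(Z/25Z)^× : ⟨17⟩] = 20/20 = 1.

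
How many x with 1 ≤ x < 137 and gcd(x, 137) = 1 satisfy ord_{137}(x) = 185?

φ(137) = 137 − 1 = 136 = 2^3 · 17.
Since (Z/137Z)^× is cyclic of order 136, the number of elements of order d is φ(d) when d | 136 and 0 otherwise.
Since 185 ∤ 136, the count is 0.

0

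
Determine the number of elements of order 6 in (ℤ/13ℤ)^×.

φ(13) = 13 − 1 = 12 = 2^2 · 3.
(Z/13Z)^× is cyclic (|G| = 12); a cyclic group of order m has exactly φ(d) elements of each order d | m, and none otherwise.
6 = 2 · 3 divides 12, and φ(6) = 2.

2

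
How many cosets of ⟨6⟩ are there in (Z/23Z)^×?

ord(6) | φ(23) = 23 − 1 = 22 = 2 · 11.
Divisors of 22: 1, 2, 11, 22.
Test each divisor d:
6^1 ≡ 6
6^2 ≡ 13
6^11 ≡ 1
The order of 6 is 11, so the subgroup it generates has 11 elements.
[(Z/23Z)^× : ⟨6⟩] = 22/11 = 2.

2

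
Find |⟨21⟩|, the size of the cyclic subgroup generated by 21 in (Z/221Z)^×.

Since 21 ∈ (Z/221Z)^×, its order divides φ(221) = φ(13·17) = (13−1)·(17−1) = 12·16 = 192 = 2^6 · 3.
Divisors of 192: 1, 2, 3, 4, 6, 8, 12, 16, 24, 32, 48, 64, 96, 192.
Compute 21^d (mod 221) for the divisors d until we hit 1:
21^1 ≡ 21
21^2 ≡ 220
21^3 ≡ 200
21^4 ≡ 1
Therefore the multiplicative order of 21 modulo 221 is 4.

4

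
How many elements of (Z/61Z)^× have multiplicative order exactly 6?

2

φ(61) = 61 − 1 = 60 = 2^2 · 3 · 5.
(Z/61Z)^× is cyclic (|G| = 60); a cyclic group of order m has exactly φ(d) elements of each order d | m, and none otherwise.
6 = 2 · 3 divides 60, and φ(6) = 2.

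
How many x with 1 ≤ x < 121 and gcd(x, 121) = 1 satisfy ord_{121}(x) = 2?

1

φ(121) = φ(11^2) = 11·(11−1) = 110 = 2 · 5 · 11.
In a cyclic group of order 110, there are φ(d) elements of order d for each divisor d of 110, and zero for non-divisors.
2 | 110, and φ(2) = 2 − 1 = 1.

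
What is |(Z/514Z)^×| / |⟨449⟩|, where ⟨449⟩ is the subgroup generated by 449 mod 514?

1

ord(449) | φ(514) = φ(2)·φ(257) = 1·256 = 256 = 2^8.
Divisors of 256: 1, 2, 4, 8, 16, 32, 64, 128, 256.
Evaluate successive powers at the divisors of 256:
449^1 ≡ 449 (mod 514)
449^2 ≡ 113 (mod 514)
449^4 ≡ 433 (mod 514)
449^8 ≡ 393 (mod 514)
449^16 ≡ 249 (mod 514)
449^32 ≡ 321 (mod 514)
449^64 ≡ 241 (mod 514)
449^128 ≡ 513 (mod 514)
449^256 ≡ 1 (mod 514) ✓
The order of 449 is 256, so the subgroup it generates has 256 elements.
Index = |(Z/514Z)^×| / |⟨449⟩| = 256 / 256 = 1.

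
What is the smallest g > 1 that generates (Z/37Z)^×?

2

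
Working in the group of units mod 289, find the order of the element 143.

272

ord(143) | φ(289) = φ(17^2) = 17·(17−1) = 272 = 2^4 · 17.
Divisors of 272: 1, 2, 4, 8, 16, 17, 34, 68, 136, 272.
Compute 143^d (mod 289) for the divisors d until we hit 1:
143^1 ≡ 143 (mod 289)
143^2 ≡ 219 (mod 289)
143^4 ≡ 276 (mod 289)
143^8 ≡ 169 (mod 289)
143^16 ≡ 239 (mod 289)
143^17 ≡ 75 (mod 289)
143^34 ≡ 134 (mod 289)
143^68 ≡ 38 (mod 289)
143^136 ≡ 288 (mod 289)
143^272 ≡ 1 (mod 289) ✓
Therefore the multiplicative order of 143 modulo 289 is 272.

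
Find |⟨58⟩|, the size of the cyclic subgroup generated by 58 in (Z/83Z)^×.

ord(58) | φ(83) = 83 − 1 = 82 = 2 · 41.
Divisors of 82: 1, 2, 41, 82.
Check 58^d mod 83 for each divisor in increasing order:
58^1 ≡ 58 (mod 83)
58^2 ≡ 44 (mod 83)
58^41 ≡ 82 (mod 83)
58^82 ≡ 1 (mod 83) ✓
The smallest such exponent is 82, so the order of 58 is 82.

82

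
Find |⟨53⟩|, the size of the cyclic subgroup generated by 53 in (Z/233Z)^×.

232

The order of 53 must divide φ(233) = 233 − 1 = 232 = 2^3 · 29.
Divisors of 232: 1, 2, 4, 8, 29, 58, 116, 232.
Compute 53^d (mod 233) for the divisors d until we hit 1:
53^1 ≡ 53 (mod 233)
53^2 ≡ 13 (mod 233)
53^4 ≡ 169 (mod 233)
53^8 ≡ 135 (mod 233)
53^29 ≡ 136 (mod 233)
53^58 ≡ 89 (mod 233)
53^116 ≡ 232 (mod 233)
53^232 ≡ 1 (mod 233) ✓
The smallest such exponent is 232, so the order of 53 is 232.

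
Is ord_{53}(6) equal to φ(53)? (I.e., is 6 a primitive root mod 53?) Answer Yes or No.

No

φ(53) = 53 − 1 = 52 = 2^2 · 13.
An element g generates (Z/53Z)^× iff g^(52/q) ≢ 1 (mod 53) for each prime q ∈ {2, 13}.
6^26 ≡ 1 (mod 53)  [q = 2: ≡ 1 ✗]
6^4 ≡ 24 (mod 53)  [q = 13: ≢ 1 ✓]
The check at q = 2 fails, so 6 generates a proper subgroup.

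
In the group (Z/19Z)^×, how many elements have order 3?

φ(19) = 19 − 1 = 18 = 2 · 3^2.
Since (Z/19Z)^× is cyclic of order 18, the number of elements of order d is φ(d) when d | 18 and 0 otherwise.
3 | 18, and φ(3) = 3 − 1 = 2.

2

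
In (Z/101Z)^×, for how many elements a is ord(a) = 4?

2

φ(101) = 101 − 1 = 100 = 2^2 · 5^2.
In a cyclic group of order 100, there are φ(d) elements of order d for each divisor d of 100, and zero for non-divisors.
4 = 2^2 divides 100, and φ(4) = 2.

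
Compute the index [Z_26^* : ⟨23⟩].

2

The order of 23 must divide φ(26) = φ(2)·φ(13) = 1·12 = 12 = 2^2 · 3.
Divisors of 12: 1, 2, 3, 4, 6, 12.
Check 23^d mod 26 for each divisor in increasing order:
23^1 ≡ 23 (mod 26)
23^2 ≡ 9 (mod 26)
23^3 ≡ 25 (mod 26)
23^4 ≡ 3 (mod 26)
23^6 ≡ 1 (mod 26) ✓
So ord_26(23) = 6, hence |⟨23⟩| = 6.
[(Z/26Z)^× : ⟨23⟩] = 12/6 = 2.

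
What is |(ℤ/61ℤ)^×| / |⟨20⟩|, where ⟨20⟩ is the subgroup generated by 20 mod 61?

The order of 20 must divide φ(61) = 61 − 1 = 60 = 2^2 · 3 · 5.
Divisors of 60: 1, 2, 3, 4, 5, 6, 10, 12, 15, 20, 30, 60.
Check 20^d mod 61 for each divisor in increasing order:
20^1 ≡ 20
20^2 ≡ 34
20^3 ≡ 9
20^4 ≡ 58
20^5 ≡ 1
Thus |⟨20⟩| = ord(20) = 5.
[(Z/61Z)^× : ⟨20⟩] = 60/5 = 12.

12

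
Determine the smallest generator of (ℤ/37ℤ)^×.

2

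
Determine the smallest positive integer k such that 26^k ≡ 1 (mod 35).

By Lagrange's theorem, ord_35(26) divides φ(35) = φ(5·7) = (5−1)·(7−1) = 4·6 = 24 = 2^3 · 3.
Divisors of 24: 1, 2, 3, 4, 6, 8, 12, 24.
Check 26^d mod 35 for each divisor in increasing order:
26^1 ≡ 26 (mod 35)
26^2 ≡ 11 (mod 35)
26^3 ≡ 6 (mod 35)
26^4 ≡ 16 (mod 35)
26^6 ≡ 1 (mod 35) ✓
Therefore the multiplicative order of 26 modulo 35 is 6.

6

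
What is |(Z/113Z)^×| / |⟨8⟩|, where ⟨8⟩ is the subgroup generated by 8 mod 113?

Since 8 ∈ (Z/113Z)^×, its order divides φ(113) = 113 − 1 = 112 = 2^4 · 7.
Divisors of 112: 1, 2, 4, 7, 8, 14, 16, 28, 56, 112.
Evaluate successive powers at the divisors of 112:
8^1 ≡ 8 (mod 113)
8^2 ≡ 64 (mod 113)
8^4 ≡ 28 (mod 113)
8^7 ≡ 98 (mod 113)
8^8 ≡ 106 (mod 113)
8^14 ≡ 112 (mod 113)
8^16 ≡ 49 (mod 113)
8^28 ≡ 1 (mod 113) ✓
Thus |⟨8⟩| = ord(8) = 28.
The index is φ(113) / ord(8) = 112 / 28 = 4.

4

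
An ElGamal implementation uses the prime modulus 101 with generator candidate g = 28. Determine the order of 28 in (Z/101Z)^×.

Since 28 ∈ (Z/101Z)^×, its order divides φ(101) = 101 − 1 = 100 = 2^2 · 5^2.
Divisors of 100: 1, 2, 4, 5, 10, 20, 25, 50, 100.
Compute 28^d (mod 101) for the divisors d until we hit 1:
28^1 ≡ 28 (mod 101)
28^2 ≡ 77 (mod 101)
28^4 ≡ 71 (mod 101)
28^5 ≡ 69 (mod 101)
28^10 ≡ 14 (mod 101)
28^20 ≡ 95 (mod 101)
28^25 ≡ 91 (mod 101)
28^50 ≡ 100 (mod 101)
28^100 ≡ 1 (mod 101) ✓
Therefore the multiplicative order of 28 modulo 101 is 100.

100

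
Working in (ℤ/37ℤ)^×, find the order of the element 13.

By Lagrange's theorem, ord_37(13) divides φ(37) = 37 − 1 = 36 = 2^2 · 3^2.
Divisors of 36: 1, 2, 3, 4, 6, 9, 12, 18, 36.
Compute 13^d (mod 37) for the divisors d until we hit 1:
13^1 ≡ 13 (mod 37)
13^2 ≡ 21 (mod 37)
13^3 ≡ 14 (mod 37)
13^4 ≡ 34 (mod 37)
13^6 ≡ 11 (mod 37)
13^9 ≡ 6 (mod 37)
13^12 ≡ 10 (mod 37)
13^18 ≡ 36 (mod 37)
13^36 ≡ 1 (mod 37) ✓
Therefore the multiplicative order of 13 modulo 37 is 36.

36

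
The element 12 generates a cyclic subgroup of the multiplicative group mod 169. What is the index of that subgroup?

Since 12 ∈ (Z/169Z)^×, its order divides φ(169) = φ(13^2) = 13·(13−1) = 156 = 2^2 · 3 · 13.
Divisors of 156: 1, 2, 3, 4, 6, 12, 13, 26, 39, 52, 78, 156.
Compute 12^d (mod 169) for the divisors d until we hit 1:
12^1 ≡ 12
12^2 ≡ 144
12^3 ≡ 38
12^4 ≡ 118
12^6 ≡ 92
12^12 ≡ 14
12^13 ≡ 168
12^26 ≡ 1
The order of 12 is 26, so the subgroup it generates has 26 elements.
Index = |(Z/169Z)^×| / |⟨12⟩| = 156 / 26 = 6.

6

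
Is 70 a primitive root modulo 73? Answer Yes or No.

No

φ(73) = 73 − 1 = 72 = 2^3 · 3^2.
Test 70^(72/q) mod 73 for each prime factor q of 72:
70^36 ≡ 1 (mod 73)  [q = 2: ≡ 1 ✗]
70^24 ≡ 1 (mod 73)  [q = 3: ≡ 1 ✗]
The check at q = 2 fails, so 70 generates a proper subgroup.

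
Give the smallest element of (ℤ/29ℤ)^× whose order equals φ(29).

2

φ(29) = 29 − 1 = 28 = 2^2 · 7.
Test candidates g = 2, 3, … against the prime factors q ∈ {2, 7} of φ(29): g is a generator iff g^(28/q) ≢ 1 for every such q.
g = 2: 2^14 ≡ 28; 2^4 ≡ 16 — none is 1, so 2 is a primitive root.
Hence the least primitive root of 29 is 2.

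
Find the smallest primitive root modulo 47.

φ(47) = 47 − 1 = 46 = 2 · 23.
Test candidates g = 2, 3, … against the prime factors q ∈ {2, 23} of φ(47): g is a generator iff g^(46/q) ≢ 1 for every such q.
g = 2: 2^23 ≡ 1 — hits 1, so not a primitive root.
g = 3: 3^23 ≡ 1 — hits 1, so not a primitive root.
g = 4: 4^23 ≡ 1 — hits 1, so not a primitive root.
g = 5: 5^23 ≡ 46; 5^2 ≡ 25 — none is 1, so 5 is a primitive root.
So 5 is the smallest generator of (Z/47Z)^×.

5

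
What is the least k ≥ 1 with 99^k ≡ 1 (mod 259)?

18

By Lagrange's theorem, ord_259(99) divides φ(259) = φ(7·37) = (7−1)·(37−1) = 6·36 = 216 = 2^3 · 3^3.
Divisors of 216: 1, 2, 3, 4, 6, 8, 9, 12, 18, 24, 27, 36, 54, 72, 108, 216.
Test each divisor d:
99^1 ≡ 99 (mod 259)
99^2 ≡ 218 (mod 259)
99^3 ≡ 85 (mod 259)
99^4 ≡ 127 (mod 259)
99^6 ≡ 232 (mod 259)
99^8 ≡ 71 (mod 259)
99^9 ≡ 36 (mod 259)
99^12 ≡ 211 (mod 259)
99^18 ≡ 1 (mod 259) ✓
Hence ord(99) = 18.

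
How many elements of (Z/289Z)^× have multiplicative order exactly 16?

8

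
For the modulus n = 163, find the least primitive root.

2

φ(163) = 163 − 1 = 162 = 2 · 3^4.
g is a primitive root iff g^(162/q) ≢ 1 (mod 163) for each prime q ∈ {2, 3}.
g = 2: 2^81 ≡ 162; 2^54 ≡ 104 — none is 1, so 2 is a primitive root.
Hence the least primitive root of 163 is 2.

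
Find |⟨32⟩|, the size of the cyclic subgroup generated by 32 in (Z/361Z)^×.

342

Since 32 ∈ (Z/361Z)^×, its order divides φ(361) = φ(19^2) = 19·(19−1) = 342 = 2 · 3^2 · 19.
Divisors of 342: 1, 2, 3, 6, 9, 18, 19, 38, 57, 114, 171, 342.
Compute 32^d (mod 361) for the divisors d until we hit 1:
32^1 ≡ 32 (mod 361)
32^2 ≡ 302 (mod 361)
32^3 ≡ 278 (mod 361)
32^6 ≡ 30 (mod 361)
32^9 ≡ 37 (mod 361)
32^18 ≡ 286 (mod 361)
32^19 ≡ 127 (mod 361)
32^38 ≡ 245 (mod 361)
32^57 ≡ 69 (mod 361)
32^114 ≡ 68 (mod 361)
32^171 ≡ 360 (mod 361)
32^342 ≡ 1 (mod 361) ✓
Therefore the multiplicative order of 32 modulo 361 is 342.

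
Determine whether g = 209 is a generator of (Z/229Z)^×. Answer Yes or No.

φ(229) = 229 − 1 = 228 = 2^2 · 3 · 19.
It suffices to check that the order of 209 is not a proper divisor of 228: compute 209^(228/q) for q ∈ {2, 3, 19}.
209^114 ≡ 1 (mod 229)  [q = 2: ≡ 1 ✗]
209^76 ≡ 94 (mod 229)  [q = 3: ≢ 1 ✓]
209^12 ≡ 16 (mod 229)  [q = 19: ≢ 1 ✓]
Since 209^114 ≡ 1, the order of 209 divides 114 < 228, so 209 is not a primitive root.

No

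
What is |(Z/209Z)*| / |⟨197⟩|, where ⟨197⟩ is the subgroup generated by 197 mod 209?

By Lagrange's theorem, ord_209(197) divides φ(209) = φ(11·19) = (11−1)·(19−1) = 10·18 = 180 = 2^2 · 3^2 · 5.
Divisors of 180: 1, 2, 3, 4, 5, 6, 9, 10, 12, 15, 18, 20, 30, 36, 45, 60, 90, 180.
Test each divisor d:
197^1 ≡ 197 (mod 209)
197^2 ≡ 144 (mod 209)
197^3 ≡ 153 (mod 209)
197^4 ≡ 45 (mod 209)
197^5 ≡ 87 (mod 209)
197^6 ≡ 1 (mod 209) ✓
Thus |⟨197⟩| = ord(197) = 6.
Index = |(Z/209Z)^×| / |⟨197⟩| = 180 / 6 = 30.

30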